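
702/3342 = 117/557 =0.21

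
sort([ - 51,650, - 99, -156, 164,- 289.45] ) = [ - 289.45,  -  156 , - 99, - 51,164, 650]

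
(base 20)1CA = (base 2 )1010001010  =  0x28A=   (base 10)650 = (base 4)22022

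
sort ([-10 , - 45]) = [ - 45, - 10] 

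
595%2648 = 595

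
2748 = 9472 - 6724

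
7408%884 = 336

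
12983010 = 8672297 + 4310713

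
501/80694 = 167/26898 = 0.01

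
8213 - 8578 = -365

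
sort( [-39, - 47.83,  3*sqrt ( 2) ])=[ - 47.83,-39, 3*sqrt( 2 ) ] 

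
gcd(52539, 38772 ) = 3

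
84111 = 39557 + 44554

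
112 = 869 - 757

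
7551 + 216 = 7767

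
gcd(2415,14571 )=3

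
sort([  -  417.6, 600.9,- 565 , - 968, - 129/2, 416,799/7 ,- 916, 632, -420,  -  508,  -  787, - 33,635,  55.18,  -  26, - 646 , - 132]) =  [ - 968, - 916,-787, - 646,-565, -508, - 420, - 417.6, - 132,-129/2 ,-33,-26,  55.18,799/7,  416,  600.9 , 632, 635]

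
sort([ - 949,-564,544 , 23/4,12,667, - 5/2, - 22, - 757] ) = [ - 949,  -  757, - 564 , - 22,-5/2, 23/4,12,  544,667 ] 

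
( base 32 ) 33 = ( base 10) 99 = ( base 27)3i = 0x63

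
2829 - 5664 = - 2835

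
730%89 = 18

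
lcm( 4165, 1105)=54145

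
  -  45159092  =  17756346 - 62915438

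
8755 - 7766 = 989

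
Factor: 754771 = 754771^1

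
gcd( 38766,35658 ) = 42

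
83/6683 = 83/6683 = 0.01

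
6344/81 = 6344/81 = 78.32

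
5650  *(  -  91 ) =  - 514150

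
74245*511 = 37939195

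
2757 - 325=2432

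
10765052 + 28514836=39279888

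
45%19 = 7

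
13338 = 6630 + 6708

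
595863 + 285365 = 881228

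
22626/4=5656 + 1/2 = 5656.50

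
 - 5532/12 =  - 461 = - 461.00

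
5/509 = 5/509= 0.01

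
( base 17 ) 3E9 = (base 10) 1114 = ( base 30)174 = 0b10001011010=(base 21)2b1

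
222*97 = 21534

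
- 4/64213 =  - 1+64209/64213 = - 0.00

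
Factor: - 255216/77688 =- 2^1 * 3^ ( - 1) * 83^(-1 ) * 409^1  =  - 818/249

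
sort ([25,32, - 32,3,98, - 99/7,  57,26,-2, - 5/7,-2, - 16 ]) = [ - 32,-16, - 99/7, - 2,  -  2,- 5/7,3,  25, 26,  32 , 57,98 ]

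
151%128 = 23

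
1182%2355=1182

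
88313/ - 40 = - 88313/40 =- 2207.82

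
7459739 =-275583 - -7735322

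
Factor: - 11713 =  - 13^1*17^1*53^1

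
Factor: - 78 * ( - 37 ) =2886 = 2^1*3^1*13^1*37^1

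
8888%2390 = 1718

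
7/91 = 1/13 = 0.08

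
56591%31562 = 25029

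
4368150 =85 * 51390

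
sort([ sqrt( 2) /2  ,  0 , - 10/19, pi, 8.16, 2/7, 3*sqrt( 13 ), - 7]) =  [-7, - 10/19,0, 2/7, sqrt( 2) /2,pi, 8.16,  3*sqrt (13)]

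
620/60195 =124/12039 = 0.01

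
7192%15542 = 7192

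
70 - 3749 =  -3679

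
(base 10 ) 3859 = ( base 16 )f13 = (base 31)40f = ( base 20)9cj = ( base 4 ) 330103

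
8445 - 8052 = 393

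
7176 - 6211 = 965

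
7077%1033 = 879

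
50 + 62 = 112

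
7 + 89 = 96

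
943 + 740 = 1683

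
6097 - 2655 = 3442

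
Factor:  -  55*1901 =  - 5^1 * 11^1*1901^1 = - 104555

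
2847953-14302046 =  -11454093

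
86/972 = 43/486= 0.09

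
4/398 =2/199 = 0.01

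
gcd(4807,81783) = 1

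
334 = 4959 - 4625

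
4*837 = 3348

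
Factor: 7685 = 5^1*29^1*53^1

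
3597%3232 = 365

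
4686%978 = 774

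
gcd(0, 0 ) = 0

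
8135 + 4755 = 12890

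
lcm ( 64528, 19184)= 709808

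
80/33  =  80/33 = 2.42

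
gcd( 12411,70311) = 3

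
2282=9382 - 7100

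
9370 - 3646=5724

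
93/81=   1+4/27= 1.15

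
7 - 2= 5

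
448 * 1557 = 697536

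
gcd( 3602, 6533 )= 1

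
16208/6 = 2701+1/3 = 2701.33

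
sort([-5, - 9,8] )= [- 9, - 5, 8]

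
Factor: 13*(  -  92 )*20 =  - 2^4*5^1*13^1*23^1 = -23920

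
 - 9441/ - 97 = 97  +  32/97=97.33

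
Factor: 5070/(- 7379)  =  -2^1*3^1*5^1*13^2*47^( - 1 )*157^( - 1)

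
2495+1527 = 4022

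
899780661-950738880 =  - 50958219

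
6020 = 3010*2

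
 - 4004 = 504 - 4508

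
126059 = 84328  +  41731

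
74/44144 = 37/22072 = 0.00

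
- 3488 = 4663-8151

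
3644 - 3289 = 355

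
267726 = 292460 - 24734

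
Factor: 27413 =79^1*347^1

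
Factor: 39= 3^1*13^1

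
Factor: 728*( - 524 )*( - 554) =2^6 * 7^1*13^1*131^1 * 277^1 = 211335488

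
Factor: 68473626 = 2^1 * 3^1*13^1*877867^1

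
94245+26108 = 120353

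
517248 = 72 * 7184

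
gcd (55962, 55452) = 6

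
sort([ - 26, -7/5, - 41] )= [-41,- 26, - 7/5 ]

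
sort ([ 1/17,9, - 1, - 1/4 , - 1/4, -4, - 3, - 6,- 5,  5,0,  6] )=[ - 6, -5 ,  -  4, - 3, - 1, - 1/4, - 1/4,0,1/17 , 5,6,9 ]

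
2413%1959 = 454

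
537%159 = 60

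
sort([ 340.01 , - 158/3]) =[ - 158/3, 340.01]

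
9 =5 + 4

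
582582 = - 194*( - 3003 )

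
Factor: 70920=2^3*3^2*5^1*197^1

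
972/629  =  972/629 =1.55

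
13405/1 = 13405 = 13405.00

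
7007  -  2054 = 4953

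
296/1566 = 148/783  =  0.19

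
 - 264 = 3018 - 3282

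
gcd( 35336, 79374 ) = 2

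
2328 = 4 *582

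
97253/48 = 97253/48 = 2026.10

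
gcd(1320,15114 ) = 66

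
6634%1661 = 1651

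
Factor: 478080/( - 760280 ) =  - 144/229= - 2^4*3^2 *229^(  -  1)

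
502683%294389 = 208294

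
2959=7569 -4610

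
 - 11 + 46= 35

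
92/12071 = 92/12071 = 0.01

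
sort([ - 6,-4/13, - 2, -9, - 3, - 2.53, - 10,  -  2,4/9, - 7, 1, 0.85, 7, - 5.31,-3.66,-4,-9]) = [ - 10, -9,-9,-7, - 6,  -  5.31,-4,  -  3.66,-3,-2.53  , - 2, - 2,-4/13, 4/9, 0.85, 1, 7] 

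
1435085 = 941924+493161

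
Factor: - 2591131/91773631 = - 2591131^1*91773631^ ( - 1 )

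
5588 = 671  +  4917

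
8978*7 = 62846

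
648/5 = 648/5=129.60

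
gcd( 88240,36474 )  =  2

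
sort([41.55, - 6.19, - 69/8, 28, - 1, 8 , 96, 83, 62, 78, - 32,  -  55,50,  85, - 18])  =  [-55,- 32, - 18, -69/8,-6.19, - 1, 8,28 , 41.55,50, 62, 78 , 83,85,96]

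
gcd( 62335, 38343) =1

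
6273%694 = 27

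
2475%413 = 410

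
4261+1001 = 5262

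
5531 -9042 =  - 3511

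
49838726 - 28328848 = 21509878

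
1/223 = 1/223 = 0.00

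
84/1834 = 6/131 = 0.05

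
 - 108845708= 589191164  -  698036872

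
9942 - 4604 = 5338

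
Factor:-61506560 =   -  2^10*5^1*41^1*293^1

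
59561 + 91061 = 150622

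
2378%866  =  646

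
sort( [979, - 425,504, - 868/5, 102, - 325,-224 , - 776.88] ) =[ - 776.88,-425, - 325,-224, - 868/5, 102 , 504, 979 ] 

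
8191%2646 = 253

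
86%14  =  2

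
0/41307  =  0=0.00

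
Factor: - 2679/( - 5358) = 2^(  -  1) = 1/2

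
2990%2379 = 611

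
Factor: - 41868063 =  - 3^3 *1550669^1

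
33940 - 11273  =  22667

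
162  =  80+82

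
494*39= 19266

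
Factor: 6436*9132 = 58773552 = 2^4*3^1* 761^1*1609^1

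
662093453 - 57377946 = 604715507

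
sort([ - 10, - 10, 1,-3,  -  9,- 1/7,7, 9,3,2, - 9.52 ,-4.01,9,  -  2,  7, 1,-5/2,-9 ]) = [-10,-10, - 9.52,-9, - 9 , - 4.01,-3, - 5/2,  -  2, - 1/7, 1 , 1 , 2,  3,7, 7, 9,  9]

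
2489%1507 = 982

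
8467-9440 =-973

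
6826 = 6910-84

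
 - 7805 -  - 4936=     -  2869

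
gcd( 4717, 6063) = 1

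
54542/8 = 27271/4 = 6817.75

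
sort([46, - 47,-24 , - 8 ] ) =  [ - 47, - 24, - 8,46 ]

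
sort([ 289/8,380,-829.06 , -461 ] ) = [ - 829.06, - 461,289/8 , 380]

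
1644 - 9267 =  - 7623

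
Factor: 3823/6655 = 5^( - 1) * 11^( - 3) * 3823^1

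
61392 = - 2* ( - 30696)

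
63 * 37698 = 2374974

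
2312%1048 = 216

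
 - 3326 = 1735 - 5061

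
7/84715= 7/84715=   0.00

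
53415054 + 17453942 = 70868996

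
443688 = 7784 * 57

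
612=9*68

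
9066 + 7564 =16630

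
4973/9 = 552 + 5/9 =552.56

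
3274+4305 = 7579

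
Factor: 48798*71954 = 3511211292= 2^2*3^2*2711^1 * 35977^1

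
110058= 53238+56820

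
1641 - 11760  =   - 10119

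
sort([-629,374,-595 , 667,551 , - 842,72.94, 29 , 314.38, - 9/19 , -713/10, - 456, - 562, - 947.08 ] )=[ - 947.08, - 842, - 629, - 595,-562, - 456, - 713/10, - 9/19, 29,72.94, 314.38,  374, 551,667]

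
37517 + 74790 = 112307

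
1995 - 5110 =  -3115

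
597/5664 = 199/1888 = 0.11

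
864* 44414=38373696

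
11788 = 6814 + 4974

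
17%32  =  17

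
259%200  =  59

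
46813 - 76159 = - 29346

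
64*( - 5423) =-347072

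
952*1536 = 1462272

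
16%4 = 0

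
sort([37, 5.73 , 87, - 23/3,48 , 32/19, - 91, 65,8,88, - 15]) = [ - 91, - 15, - 23/3,32/19,5.73, 8, 37,  48, 65,  87,  88]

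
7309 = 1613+5696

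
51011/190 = 268 + 91/190 = 268.48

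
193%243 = 193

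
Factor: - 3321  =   - 3^4*41^1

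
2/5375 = 2/5375 = 0.00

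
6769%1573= 477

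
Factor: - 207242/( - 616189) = 262/779 = 2^1*19^( - 1 )*41^(- 1 )*131^1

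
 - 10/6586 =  - 1 + 3288/3293 = - 0.00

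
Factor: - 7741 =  - 7741^1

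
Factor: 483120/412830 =488/417=2^3 *3^( - 1)*61^1*139^( - 1)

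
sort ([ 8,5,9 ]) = [ 5 , 8,9]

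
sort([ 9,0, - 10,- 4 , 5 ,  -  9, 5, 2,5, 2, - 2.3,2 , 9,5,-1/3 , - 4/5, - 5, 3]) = [ - 10, - 9 , - 5, - 4,-2.3, - 4/5, - 1/3 , 0,2,2,2,3,5,5, 5, 5, 9 , 9]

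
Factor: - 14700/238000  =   - 2^ ( - 2 ) * 3^1* 5^( - 1)*7^1*17^( - 1)= - 21/340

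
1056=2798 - 1742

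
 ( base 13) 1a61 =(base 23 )7ba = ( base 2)111101111110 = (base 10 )3966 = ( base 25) 68G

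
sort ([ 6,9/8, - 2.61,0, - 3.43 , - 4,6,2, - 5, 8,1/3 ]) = [ - 5, - 4,- 3.43, - 2.61,0, 1/3,9/8,2, 6,6, 8 ]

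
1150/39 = 1150/39 =29.49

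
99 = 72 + 27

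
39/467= 39/467 =0.08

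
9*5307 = 47763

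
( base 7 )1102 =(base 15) 1b4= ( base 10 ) 394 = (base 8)612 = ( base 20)je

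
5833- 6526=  - 693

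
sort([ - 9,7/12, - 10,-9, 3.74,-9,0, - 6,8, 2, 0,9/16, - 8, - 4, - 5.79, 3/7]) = [-10,-9,-9, - 9, - 8,- 6, - 5.79, - 4 , 0, 0,3/7,9/16,7/12,2,3.74,  8]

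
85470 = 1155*74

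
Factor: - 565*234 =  - 2^1*3^2 * 5^1*13^1*113^1=- 132210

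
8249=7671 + 578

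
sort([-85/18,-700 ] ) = [ - 700, - 85/18]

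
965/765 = 1 + 40/153 = 1.26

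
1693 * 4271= 7230803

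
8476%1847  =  1088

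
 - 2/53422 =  - 1 + 26710/26711 = - 0.00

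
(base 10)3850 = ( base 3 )12021121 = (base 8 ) 7412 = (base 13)19a2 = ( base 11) 2990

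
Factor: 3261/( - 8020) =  - 2^( - 2) *3^1* 5^ ( - 1 )*401^ (-1 )*1087^1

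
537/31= 17 + 10/31 = 17.32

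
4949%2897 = 2052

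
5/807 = 5/807 = 0.01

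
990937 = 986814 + 4123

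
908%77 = 61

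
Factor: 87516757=87516757^1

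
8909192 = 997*8936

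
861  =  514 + 347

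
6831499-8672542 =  - 1841043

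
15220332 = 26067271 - 10846939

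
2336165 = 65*35941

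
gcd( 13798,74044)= 2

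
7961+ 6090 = 14051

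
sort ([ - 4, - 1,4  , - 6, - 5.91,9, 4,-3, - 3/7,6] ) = [ - 6,-5.91, - 4, - 3, - 1 , - 3/7, 4,4, 6, 9]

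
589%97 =7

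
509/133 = 3 + 110/133=3.83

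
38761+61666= 100427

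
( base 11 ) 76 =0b1010011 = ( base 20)43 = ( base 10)83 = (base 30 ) 2n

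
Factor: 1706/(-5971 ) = -2^1* 7^ ( - 1)  =  -2/7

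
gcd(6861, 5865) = 3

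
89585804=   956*93709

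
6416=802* 8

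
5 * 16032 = 80160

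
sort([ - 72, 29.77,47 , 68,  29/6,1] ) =[ - 72 , 1 , 29/6,29.77, 47, 68 ] 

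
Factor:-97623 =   -  3^2*10847^1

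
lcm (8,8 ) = 8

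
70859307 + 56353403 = 127212710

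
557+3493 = 4050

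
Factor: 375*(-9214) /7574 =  - 1727625/3787 = - 3^1  *  5^3*7^ ( - 1 )*17^1* 271^1*541^( - 1)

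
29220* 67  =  1957740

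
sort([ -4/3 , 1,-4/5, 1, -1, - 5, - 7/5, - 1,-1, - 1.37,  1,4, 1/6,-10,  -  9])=[-10 ,- 9, - 5, -7/5, - 1.37, - 4/3,-1, - 1, - 1,-4/5, 1/6, 1, 1, 1,4]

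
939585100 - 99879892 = 839705208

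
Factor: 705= 3^1 * 5^1*47^1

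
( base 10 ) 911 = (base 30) 10B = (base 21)218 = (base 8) 1617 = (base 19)29I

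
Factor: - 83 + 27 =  - 2^3*7^1 =-56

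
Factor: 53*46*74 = 2^2* 23^1*37^1*53^1 = 180412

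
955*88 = 84040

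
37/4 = 9 + 1/4  =  9.25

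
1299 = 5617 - 4318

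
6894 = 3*2298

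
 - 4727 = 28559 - 33286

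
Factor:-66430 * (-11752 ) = 2^4*5^1*7^1*13^2*73^1*113^1   =  780685360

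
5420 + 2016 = 7436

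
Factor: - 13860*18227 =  - 2^2*3^2  *  5^1 * 7^1 *11^2*1657^1 = - 252626220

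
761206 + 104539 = 865745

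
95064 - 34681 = 60383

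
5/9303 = 5/9303  =  0.00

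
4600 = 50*92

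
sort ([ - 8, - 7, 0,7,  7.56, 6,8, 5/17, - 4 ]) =[ - 8,  -  7, - 4, 0,5/17, 6,7, 7.56, 8]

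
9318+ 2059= 11377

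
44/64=11/16 = 0.69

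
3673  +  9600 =13273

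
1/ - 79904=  - 1 + 79903/79904=- 0.00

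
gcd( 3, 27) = 3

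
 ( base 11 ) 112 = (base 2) 10000110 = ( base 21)68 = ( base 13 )a4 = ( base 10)134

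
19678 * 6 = 118068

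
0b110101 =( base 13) 41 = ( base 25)23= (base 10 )53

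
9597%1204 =1169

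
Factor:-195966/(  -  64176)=2^ ( - 3 )*3^2*7^(-1)*19^1 = 171/56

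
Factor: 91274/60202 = 31^( - 1)*47^1 = 47/31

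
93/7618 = 93/7618 = 0.01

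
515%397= 118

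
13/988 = 1/76 = 0.01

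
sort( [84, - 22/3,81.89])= [ - 22/3,81.89, 84]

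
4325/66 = 65 + 35/66 = 65.53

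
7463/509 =7463/509 =14.66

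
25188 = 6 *4198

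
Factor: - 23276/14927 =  - 92/59=- 2^2*23^1*59^ ( - 1)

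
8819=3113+5706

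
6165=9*685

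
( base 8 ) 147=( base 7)205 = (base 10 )103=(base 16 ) 67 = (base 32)37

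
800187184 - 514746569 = 285440615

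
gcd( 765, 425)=85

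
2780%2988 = 2780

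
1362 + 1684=3046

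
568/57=9+55/57 = 9.96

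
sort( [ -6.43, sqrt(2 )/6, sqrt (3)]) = [ - 6.43, sqrt( 2)/6, sqrt(3) ]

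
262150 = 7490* 35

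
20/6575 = 4/1315 = 0.00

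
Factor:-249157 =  - 41^1*59^1*103^1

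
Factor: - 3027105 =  - 3^3*5^1*17^1 * 1319^1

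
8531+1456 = 9987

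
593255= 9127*65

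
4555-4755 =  - 200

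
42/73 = 42/73 = 0.58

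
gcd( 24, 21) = 3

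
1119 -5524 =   -  4405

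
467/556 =467/556= 0.84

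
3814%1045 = 679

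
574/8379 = 82/1197  =  0.07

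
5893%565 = 243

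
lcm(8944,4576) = 196768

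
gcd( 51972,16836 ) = 732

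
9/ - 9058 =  - 1 + 9049/9058 = - 0.00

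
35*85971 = 3008985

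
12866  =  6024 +6842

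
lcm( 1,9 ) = 9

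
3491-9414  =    -  5923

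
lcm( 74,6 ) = 222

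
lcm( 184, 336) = 7728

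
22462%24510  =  22462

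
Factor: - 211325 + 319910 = 108585 = 3^2*5^1*19^1*127^1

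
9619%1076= 1011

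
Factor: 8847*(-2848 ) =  - 2^5 *3^2*89^1*983^1 = -  25196256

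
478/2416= 239/1208  =  0.20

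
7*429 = 3003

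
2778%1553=1225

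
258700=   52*4975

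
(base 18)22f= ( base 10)699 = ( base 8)1273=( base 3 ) 221220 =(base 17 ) 272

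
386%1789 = 386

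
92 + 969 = 1061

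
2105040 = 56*37590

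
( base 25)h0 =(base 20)115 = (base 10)425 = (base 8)651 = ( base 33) CT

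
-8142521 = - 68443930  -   - 60301409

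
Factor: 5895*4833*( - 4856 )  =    -  138350037960= - 2^3*3^5*5^1 * 131^1*179^1*607^1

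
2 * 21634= 43268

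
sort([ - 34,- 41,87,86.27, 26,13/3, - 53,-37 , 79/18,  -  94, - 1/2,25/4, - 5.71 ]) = [ - 94 , - 53,  -  41, - 37, - 34, - 5.71, - 1/2, 13/3,79/18, 25/4, 26, 86.27, 87]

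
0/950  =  0 = 0.00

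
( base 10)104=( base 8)150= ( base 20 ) 54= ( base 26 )40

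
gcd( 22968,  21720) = 24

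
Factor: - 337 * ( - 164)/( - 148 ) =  - 37^(  -  1 ) * 41^1 * 337^1=   -13817/37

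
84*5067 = 425628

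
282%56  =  2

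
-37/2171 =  - 37/2171 = -0.02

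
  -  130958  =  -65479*2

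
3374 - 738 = 2636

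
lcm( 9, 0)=0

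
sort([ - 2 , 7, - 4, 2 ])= [ - 4, - 2, 2, 7]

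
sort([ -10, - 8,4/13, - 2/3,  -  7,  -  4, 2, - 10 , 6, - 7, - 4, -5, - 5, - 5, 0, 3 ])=[  -  10, - 10, - 8, - 7, - 7,-5, - 5, - 5, -4,-4, - 2/3, 0,4/13, 2, 3, 6 ]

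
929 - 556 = 373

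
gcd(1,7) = 1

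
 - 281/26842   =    -  1 + 26561/26842  =  - 0.01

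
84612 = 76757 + 7855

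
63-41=22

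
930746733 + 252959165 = 1183705898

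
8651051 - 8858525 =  - 207474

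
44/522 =22/261 = 0.08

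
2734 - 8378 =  - 5644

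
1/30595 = 1/30595 = 0.00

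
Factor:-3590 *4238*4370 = - 2^3*5^2*13^1*19^1*23^1*163^1*359^1 = - 66487015400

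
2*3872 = 7744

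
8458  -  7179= 1279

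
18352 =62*296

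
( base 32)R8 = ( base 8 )1550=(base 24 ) 1C8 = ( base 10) 872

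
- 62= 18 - 80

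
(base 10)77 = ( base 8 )115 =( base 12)65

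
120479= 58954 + 61525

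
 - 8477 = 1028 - 9505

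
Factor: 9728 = 2^9*19^1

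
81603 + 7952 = 89555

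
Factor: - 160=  - 2^5*5^1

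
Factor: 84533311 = 31^1*751^1 * 3631^1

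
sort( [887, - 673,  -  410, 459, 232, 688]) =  [-673, - 410, 232 , 459, 688, 887]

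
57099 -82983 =-25884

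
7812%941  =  284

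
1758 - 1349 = 409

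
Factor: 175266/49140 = 107/30 =2^(-1)*3^(-1 ) *5^( - 1)*107^1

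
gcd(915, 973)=1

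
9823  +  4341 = 14164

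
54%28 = 26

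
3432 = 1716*2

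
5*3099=15495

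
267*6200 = 1655400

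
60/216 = 5/18 = 0.28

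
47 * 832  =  39104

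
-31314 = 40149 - 71463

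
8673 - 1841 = 6832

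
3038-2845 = 193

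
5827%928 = 259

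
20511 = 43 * 477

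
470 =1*470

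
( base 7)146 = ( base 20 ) 43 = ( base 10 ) 83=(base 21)3K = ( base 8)123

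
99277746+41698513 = 140976259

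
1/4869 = 1/4869 =0.00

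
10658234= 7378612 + 3279622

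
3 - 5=- 2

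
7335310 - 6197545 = 1137765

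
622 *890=553580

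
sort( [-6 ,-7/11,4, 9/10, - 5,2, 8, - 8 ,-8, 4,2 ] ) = [ - 8,-8, - 6,-5, - 7/11 , 9/10 , 2, 2 , 4,4,8]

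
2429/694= 3 + 1/2  =  3.50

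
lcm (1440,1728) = 8640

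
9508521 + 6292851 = 15801372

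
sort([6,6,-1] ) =[ - 1,  6,6 ]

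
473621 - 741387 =  -  267766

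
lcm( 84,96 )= 672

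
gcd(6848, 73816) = 8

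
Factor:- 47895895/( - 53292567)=3^(-1)*5^1*2393^1*3931^( - 1)*4003^1*4519^(- 1)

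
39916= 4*9979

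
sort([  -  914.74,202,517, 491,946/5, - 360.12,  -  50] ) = [ - 914.74,-360.12,-50,  946/5,202, 491,517 ] 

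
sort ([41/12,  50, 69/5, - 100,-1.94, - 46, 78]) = [-100,-46,  -  1.94, 41/12 , 69/5,50, 78]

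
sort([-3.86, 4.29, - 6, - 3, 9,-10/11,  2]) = [ - 6,-3.86,-3, - 10/11, 2,4.29, 9 ] 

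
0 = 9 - 9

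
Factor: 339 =3^1*113^1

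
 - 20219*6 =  - 121314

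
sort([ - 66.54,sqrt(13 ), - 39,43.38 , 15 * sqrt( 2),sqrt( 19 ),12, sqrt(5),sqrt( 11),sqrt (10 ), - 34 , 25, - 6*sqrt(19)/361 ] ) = [-66.54,-39, - 34 ,-6 * sqrt(19 )/361,sqrt( 5),sqrt(10),sqrt( 11), sqrt( 13 ),sqrt( 19),12, 15*sqrt(2 ),  25, 43.38 ]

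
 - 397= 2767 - 3164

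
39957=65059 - 25102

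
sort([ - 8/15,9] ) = [-8/15,9 ]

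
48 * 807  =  38736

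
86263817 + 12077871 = 98341688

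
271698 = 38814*7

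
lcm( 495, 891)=4455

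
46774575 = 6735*6945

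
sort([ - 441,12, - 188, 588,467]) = [ - 441, - 188, 12, 467, 588 ]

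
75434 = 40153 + 35281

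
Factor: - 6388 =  - 2^2* 1597^1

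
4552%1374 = 430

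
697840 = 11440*61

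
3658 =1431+2227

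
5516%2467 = 582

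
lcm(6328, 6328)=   6328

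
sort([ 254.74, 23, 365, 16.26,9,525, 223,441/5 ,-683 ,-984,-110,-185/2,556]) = [-984, -683, - 110, - 185/2,9,16.26,23, 441/5,223, 254.74,365,525, 556 ] 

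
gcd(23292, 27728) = 4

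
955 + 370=1325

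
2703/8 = 337 +7/8 = 337.88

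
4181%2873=1308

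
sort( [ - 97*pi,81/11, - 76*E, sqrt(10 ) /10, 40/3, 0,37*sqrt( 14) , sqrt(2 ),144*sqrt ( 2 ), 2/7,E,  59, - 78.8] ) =[- 97* pi, - 76*E,  -  78.8,0,2/7,sqrt(10)/10,sqrt(2),E,  81/11 , 40/3,59, 37*sqrt(14),  144*sqrt( 2) ] 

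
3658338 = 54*67747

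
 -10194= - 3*3398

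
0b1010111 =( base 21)43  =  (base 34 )2j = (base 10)87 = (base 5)322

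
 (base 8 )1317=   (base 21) 1d5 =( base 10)719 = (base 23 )186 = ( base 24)15n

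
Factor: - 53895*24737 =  - 1333200615 = - 3^1 * 5^1 * 29^1*853^1 * 3593^1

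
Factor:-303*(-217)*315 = 20711565 = 3^3*5^1 * 7^2*31^1*101^1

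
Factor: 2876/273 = 2^2 * 3^ ( - 1 ) * 7^( - 1)*13^(-1 )*719^1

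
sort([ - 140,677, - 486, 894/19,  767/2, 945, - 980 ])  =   [ - 980,-486, - 140,894/19,767/2,677, 945]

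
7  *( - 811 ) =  - 5677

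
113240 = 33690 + 79550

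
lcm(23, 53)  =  1219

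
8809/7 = 1258+3/7= 1258.43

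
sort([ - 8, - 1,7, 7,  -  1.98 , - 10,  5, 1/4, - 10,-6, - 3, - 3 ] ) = [ - 10, - 10,- 8,  -  6, - 3,-3, - 1.98, - 1, 1/4, 5,7 , 7 ]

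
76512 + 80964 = 157476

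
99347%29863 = 9758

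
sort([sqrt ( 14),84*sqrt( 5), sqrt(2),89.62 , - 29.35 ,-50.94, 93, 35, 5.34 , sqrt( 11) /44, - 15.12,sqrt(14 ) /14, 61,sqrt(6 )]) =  [ - 50.94,-29.35, - 15.12,sqrt( 11 )/44 , sqrt( 14)/14, sqrt(2),sqrt(6 ), sqrt(14), 5.34,35, 61,89.62,93,  84*sqrt(5)]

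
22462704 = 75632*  297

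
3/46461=1/15487 =0.00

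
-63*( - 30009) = 1890567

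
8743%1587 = 808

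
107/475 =107/475= 0.23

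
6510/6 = 1085 = 1085.00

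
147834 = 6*24639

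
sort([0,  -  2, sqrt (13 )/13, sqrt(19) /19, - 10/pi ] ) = [  -  10/pi, - 2,  0,sqrt( 19)/19, sqrt( 13) /13 ]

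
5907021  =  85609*69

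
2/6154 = 1/3077=0.00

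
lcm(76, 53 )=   4028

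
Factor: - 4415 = -5^1*883^1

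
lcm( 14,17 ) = 238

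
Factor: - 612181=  - 612181^1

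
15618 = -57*( - 274 ) 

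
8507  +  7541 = 16048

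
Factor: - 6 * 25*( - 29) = 2^1*3^1*5^2*29^1 = 4350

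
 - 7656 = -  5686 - 1970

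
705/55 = 141/11 = 12.82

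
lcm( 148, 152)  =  5624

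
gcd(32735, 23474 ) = 1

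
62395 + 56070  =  118465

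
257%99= 59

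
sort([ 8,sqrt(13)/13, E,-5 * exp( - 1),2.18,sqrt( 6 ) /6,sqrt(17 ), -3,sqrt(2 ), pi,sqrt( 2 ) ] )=[-3,-5*exp(  -  1) , sqrt( 13)/13,sqrt(6)/6,  sqrt( 2 ), sqrt( 2),2.18 , E, pi,sqrt(17 ),8] 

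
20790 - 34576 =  - 13786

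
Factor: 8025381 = 3^2*7^1 * 13^1*41^1 * 239^1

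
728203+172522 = 900725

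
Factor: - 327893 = -131^1*2503^1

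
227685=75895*3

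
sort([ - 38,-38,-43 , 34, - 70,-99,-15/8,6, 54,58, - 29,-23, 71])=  [-99, - 70, - 43, - 38,-38, - 29,-23, - 15/8, 6,34,54,58,71] 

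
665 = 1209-544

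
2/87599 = 2/87599 = 0.00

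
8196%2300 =1296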